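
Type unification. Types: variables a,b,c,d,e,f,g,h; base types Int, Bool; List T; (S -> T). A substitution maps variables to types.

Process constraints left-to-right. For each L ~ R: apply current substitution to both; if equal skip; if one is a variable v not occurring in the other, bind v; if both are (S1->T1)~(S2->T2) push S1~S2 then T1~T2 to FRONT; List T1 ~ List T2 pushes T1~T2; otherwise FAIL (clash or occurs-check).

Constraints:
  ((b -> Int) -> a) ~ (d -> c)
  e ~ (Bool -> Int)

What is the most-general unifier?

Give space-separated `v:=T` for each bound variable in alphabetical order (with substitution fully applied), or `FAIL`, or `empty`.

step 1: unify ((b -> Int) -> a) ~ (d -> c)  [subst: {-} | 1 pending]
  -> decompose arrow: push (b -> Int)~d, a~c
step 2: unify (b -> Int) ~ d  [subst: {-} | 2 pending]
  bind d := (b -> Int)
step 3: unify a ~ c  [subst: {d:=(b -> Int)} | 1 pending]
  bind a := c
step 4: unify e ~ (Bool -> Int)  [subst: {d:=(b -> Int), a:=c} | 0 pending]
  bind e := (Bool -> Int)

Answer: a:=c d:=(b -> Int) e:=(Bool -> Int)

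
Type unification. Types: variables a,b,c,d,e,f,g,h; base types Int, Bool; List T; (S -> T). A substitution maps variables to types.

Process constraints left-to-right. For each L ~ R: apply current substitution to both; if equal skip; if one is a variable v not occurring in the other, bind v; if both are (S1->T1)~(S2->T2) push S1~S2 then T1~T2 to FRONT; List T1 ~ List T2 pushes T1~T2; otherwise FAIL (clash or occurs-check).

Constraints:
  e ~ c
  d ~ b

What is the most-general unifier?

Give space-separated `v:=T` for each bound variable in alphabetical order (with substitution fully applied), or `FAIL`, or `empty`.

Answer: d:=b e:=c

Derivation:
step 1: unify e ~ c  [subst: {-} | 1 pending]
  bind e := c
step 2: unify d ~ b  [subst: {e:=c} | 0 pending]
  bind d := b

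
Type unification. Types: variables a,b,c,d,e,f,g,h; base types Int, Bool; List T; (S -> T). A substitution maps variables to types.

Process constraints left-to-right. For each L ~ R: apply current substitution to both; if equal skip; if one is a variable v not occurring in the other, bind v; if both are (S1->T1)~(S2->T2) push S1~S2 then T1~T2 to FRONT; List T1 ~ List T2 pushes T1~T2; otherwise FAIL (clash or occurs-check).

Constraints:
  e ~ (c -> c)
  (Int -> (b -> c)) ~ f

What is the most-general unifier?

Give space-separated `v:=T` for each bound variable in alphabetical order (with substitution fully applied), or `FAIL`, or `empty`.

step 1: unify e ~ (c -> c)  [subst: {-} | 1 pending]
  bind e := (c -> c)
step 2: unify (Int -> (b -> c)) ~ f  [subst: {e:=(c -> c)} | 0 pending]
  bind f := (Int -> (b -> c))

Answer: e:=(c -> c) f:=(Int -> (b -> c))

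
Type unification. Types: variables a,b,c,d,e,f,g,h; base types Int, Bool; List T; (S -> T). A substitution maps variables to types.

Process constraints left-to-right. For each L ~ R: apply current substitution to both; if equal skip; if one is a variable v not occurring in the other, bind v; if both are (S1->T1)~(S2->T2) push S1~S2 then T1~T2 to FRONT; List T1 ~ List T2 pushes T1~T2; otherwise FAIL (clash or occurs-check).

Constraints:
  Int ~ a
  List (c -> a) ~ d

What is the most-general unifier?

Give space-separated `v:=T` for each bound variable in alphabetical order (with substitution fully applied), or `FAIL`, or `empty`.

Answer: a:=Int d:=List (c -> Int)

Derivation:
step 1: unify Int ~ a  [subst: {-} | 1 pending]
  bind a := Int
step 2: unify List (c -> Int) ~ d  [subst: {a:=Int} | 0 pending]
  bind d := List (c -> Int)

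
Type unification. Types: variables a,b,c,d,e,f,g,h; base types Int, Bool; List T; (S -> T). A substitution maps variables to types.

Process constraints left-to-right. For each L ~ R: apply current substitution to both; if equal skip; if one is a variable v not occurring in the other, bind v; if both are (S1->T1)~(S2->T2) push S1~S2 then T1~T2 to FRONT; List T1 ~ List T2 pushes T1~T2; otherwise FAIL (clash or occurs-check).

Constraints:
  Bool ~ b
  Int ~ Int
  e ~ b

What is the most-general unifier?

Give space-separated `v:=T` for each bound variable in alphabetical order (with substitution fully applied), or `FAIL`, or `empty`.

step 1: unify Bool ~ b  [subst: {-} | 2 pending]
  bind b := Bool
step 2: unify Int ~ Int  [subst: {b:=Bool} | 1 pending]
  -> identical, skip
step 3: unify e ~ Bool  [subst: {b:=Bool} | 0 pending]
  bind e := Bool

Answer: b:=Bool e:=Bool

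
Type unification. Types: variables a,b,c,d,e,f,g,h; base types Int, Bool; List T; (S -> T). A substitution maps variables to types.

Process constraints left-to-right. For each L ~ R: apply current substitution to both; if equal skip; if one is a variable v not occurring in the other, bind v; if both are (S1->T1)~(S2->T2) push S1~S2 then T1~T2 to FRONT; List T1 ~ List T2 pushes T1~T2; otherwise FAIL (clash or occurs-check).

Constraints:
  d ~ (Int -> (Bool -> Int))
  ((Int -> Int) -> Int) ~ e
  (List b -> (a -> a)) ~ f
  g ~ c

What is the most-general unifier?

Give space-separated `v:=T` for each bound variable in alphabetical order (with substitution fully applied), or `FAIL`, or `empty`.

Answer: d:=(Int -> (Bool -> Int)) e:=((Int -> Int) -> Int) f:=(List b -> (a -> a)) g:=c

Derivation:
step 1: unify d ~ (Int -> (Bool -> Int))  [subst: {-} | 3 pending]
  bind d := (Int -> (Bool -> Int))
step 2: unify ((Int -> Int) -> Int) ~ e  [subst: {d:=(Int -> (Bool -> Int))} | 2 pending]
  bind e := ((Int -> Int) -> Int)
step 3: unify (List b -> (a -> a)) ~ f  [subst: {d:=(Int -> (Bool -> Int)), e:=((Int -> Int) -> Int)} | 1 pending]
  bind f := (List b -> (a -> a))
step 4: unify g ~ c  [subst: {d:=(Int -> (Bool -> Int)), e:=((Int -> Int) -> Int), f:=(List b -> (a -> a))} | 0 pending]
  bind g := c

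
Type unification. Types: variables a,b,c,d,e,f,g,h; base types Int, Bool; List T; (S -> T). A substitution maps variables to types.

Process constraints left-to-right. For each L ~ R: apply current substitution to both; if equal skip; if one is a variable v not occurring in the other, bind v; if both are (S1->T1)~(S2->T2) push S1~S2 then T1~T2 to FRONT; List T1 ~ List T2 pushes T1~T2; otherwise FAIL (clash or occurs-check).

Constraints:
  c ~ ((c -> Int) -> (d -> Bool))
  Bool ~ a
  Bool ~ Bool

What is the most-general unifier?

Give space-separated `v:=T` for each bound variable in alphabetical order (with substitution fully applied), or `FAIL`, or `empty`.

Answer: FAIL

Derivation:
step 1: unify c ~ ((c -> Int) -> (d -> Bool))  [subst: {-} | 2 pending]
  occurs-check fail: c in ((c -> Int) -> (d -> Bool))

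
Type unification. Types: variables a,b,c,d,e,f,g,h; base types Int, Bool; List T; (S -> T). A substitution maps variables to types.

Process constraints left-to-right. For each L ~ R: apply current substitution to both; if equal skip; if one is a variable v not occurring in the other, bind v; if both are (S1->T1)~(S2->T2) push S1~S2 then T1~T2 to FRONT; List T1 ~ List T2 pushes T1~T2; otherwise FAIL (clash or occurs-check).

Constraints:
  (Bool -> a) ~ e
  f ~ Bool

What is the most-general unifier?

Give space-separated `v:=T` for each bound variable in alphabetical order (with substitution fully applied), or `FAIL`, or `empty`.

Answer: e:=(Bool -> a) f:=Bool

Derivation:
step 1: unify (Bool -> a) ~ e  [subst: {-} | 1 pending]
  bind e := (Bool -> a)
step 2: unify f ~ Bool  [subst: {e:=(Bool -> a)} | 0 pending]
  bind f := Bool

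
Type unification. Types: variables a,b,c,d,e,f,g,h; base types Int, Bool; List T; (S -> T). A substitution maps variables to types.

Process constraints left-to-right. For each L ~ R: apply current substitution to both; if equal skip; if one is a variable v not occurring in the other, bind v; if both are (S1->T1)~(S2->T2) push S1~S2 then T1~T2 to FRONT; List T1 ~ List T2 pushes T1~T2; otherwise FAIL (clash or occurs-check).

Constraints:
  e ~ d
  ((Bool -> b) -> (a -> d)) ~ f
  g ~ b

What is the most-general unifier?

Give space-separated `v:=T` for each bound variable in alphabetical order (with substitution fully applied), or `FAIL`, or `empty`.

step 1: unify e ~ d  [subst: {-} | 2 pending]
  bind e := d
step 2: unify ((Bool -> b) -> (a -> d)) ~ f  [subst: {e:=d} | 1 pending]
  bind f := ((Bool -> b) -> (a -> d))
step 3: unify g ~ b  [subst: {e:=d, f:=((Bool -> b) -> (a -> d))} | 0 pending]
  bind g := b

Answer: e:=d f:=((Bool -> b) -> (a -> d)) g:=b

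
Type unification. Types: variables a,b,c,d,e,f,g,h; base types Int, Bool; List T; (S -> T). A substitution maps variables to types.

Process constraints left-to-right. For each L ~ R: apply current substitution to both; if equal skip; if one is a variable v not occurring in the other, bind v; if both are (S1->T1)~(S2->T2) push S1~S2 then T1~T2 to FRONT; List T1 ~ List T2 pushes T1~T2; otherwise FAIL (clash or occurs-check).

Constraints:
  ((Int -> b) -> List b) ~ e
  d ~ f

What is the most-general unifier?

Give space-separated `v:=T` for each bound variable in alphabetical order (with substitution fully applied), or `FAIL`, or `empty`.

Answer: d:=f e:=((Int -> b) -> List b)

Derivation:
step 1: unify ((Int -> b) -> List b) ~ e  [subst: {-} | 1 pending]
  bind e := ((Int -> b) -> List b)
step 2: unify d ~ f  [subst: {e:=((Int -> b) -> List b)} | 0 pending]
  bind d := f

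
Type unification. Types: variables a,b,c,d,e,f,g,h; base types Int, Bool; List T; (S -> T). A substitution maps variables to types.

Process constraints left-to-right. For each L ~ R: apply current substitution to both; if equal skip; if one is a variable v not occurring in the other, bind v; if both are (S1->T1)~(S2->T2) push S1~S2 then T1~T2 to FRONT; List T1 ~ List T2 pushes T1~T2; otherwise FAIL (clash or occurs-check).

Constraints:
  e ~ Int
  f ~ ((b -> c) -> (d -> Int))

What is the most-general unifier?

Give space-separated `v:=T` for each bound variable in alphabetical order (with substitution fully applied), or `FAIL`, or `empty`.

step 1: unify e ~ Int  [subst: {-} | 1 pending]
  bind e := Int
step 2: unify f ~ ((b -> c) -> (d -> Int))  [subst: {e:=Int} | 0 pending]
  bind f := ((b -> c) -> (d -> Int))

Answer: e:=Int f:=((b -> c) -> (d -> Int))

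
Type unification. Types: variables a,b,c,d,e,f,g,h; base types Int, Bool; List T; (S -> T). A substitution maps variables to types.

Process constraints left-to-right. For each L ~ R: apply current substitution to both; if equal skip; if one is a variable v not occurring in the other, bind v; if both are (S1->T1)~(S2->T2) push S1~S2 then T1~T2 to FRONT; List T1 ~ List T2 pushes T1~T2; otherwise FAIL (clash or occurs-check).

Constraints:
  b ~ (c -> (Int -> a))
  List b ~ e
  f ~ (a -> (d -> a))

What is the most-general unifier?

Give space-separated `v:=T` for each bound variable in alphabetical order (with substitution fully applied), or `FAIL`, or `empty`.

Answer: b:=(c -> (Int -> a)) e:=List (c -> (Int -> a)) f:=(a -> (d -> a))

Derivation:
step 1: unify b ~ (c -> (Int -> a))  [subst: {-} | 2 pending]
  bind b := (c -> (Int -> a))
step 2: unify List (c -> (Int -> a)) ~ e  [subst: {b:=(c -> (Int -> a))} | 1 pending]
  bind e := List (c -> (Int -> a))
step 3: unify f ~ (a -> (d -> a))  [subst: {b:=(c -> (Int -> a)), e:=List (c -> (Int -> a))} | 0 pending]
  bind f := (a -> (d -> a))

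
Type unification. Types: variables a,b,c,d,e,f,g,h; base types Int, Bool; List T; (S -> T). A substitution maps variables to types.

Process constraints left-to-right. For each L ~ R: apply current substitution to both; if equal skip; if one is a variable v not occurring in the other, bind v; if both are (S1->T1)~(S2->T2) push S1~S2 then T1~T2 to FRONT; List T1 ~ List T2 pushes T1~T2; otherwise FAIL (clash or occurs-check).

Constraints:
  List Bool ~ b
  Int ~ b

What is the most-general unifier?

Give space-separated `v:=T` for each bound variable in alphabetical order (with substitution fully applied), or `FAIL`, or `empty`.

Answer: FAIL

Derivation:
step 1: unify List Bool ~ b  [subst: {-} | 1 pending]
  bind b := List Bool
step 2: unify Int ~ List Bool  [subst: {b:=List Bool} | 0 pending]
  clash: Int vs List Bool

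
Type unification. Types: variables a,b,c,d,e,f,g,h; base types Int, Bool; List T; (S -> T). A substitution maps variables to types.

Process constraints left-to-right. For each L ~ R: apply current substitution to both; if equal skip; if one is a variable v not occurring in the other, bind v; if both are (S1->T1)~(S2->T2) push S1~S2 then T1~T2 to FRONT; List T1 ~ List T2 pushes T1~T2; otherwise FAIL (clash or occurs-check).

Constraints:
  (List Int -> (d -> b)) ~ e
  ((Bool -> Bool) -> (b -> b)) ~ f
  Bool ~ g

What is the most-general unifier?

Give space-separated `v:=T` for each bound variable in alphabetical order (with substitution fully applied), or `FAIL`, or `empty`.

step 1: unify (List Int -> (d -> b)) ~ e  [subst: {-} | 2 pending]
  bind e := (List Int -> (d -> b))
step 2: unify ((Bool -> Bool) -> (b -> b)) ~ f  [subst: {e:=(List Int -> (d -> b))} | 1 pending]
  bind f := ((Bool -> Bool) -> (b -> b))
step 3: unify Bool ~ g  [subst: {e:=(List Int -> (d -> b)), f:=((Bool -> Bool) -> (b -> b))} | 0 pending]
  bind g := Bool

Answer: e:=(List Int -> (d -> b)) f:=((Bool -> Bool) -> (b -> b)) g:=Bool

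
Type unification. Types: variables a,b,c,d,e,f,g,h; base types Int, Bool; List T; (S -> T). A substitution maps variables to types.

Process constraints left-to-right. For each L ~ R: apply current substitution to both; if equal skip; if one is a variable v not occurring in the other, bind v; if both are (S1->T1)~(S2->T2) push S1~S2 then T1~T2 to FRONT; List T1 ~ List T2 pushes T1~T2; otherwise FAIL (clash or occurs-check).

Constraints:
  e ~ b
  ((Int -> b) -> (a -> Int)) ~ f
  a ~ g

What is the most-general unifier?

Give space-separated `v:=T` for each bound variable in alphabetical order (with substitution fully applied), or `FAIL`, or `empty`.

step 1: unify e ~ b  [subst: {-} | 2 pending]
  bind e := b
step 2: unify ((Int -> b) -> (a -> Int)) ~ f  [subst: {e:=b} | 1 pending]
  bind f := ((Int -> b) -> (a -> Int))
step 3: unify a ~ g  [subst: {e:=b, f:=((Int -> b) -> (a -> Int))} | 0 pending]
  bind a := g

Answer: a:=g e:=b f:=((Int -> b) -> (g -> Int))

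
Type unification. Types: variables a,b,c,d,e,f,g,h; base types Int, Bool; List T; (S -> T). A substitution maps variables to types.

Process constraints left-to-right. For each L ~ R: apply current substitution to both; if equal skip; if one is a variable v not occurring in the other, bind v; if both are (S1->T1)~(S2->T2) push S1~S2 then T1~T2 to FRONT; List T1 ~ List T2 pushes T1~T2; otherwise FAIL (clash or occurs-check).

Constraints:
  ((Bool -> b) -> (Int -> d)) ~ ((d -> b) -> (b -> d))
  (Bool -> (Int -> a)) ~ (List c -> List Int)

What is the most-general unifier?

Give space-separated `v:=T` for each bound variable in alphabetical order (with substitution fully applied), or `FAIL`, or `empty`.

Answer: FAIL

Derivation:
step 1: unify ((Bool -> b) -> (Int -> d)) ~ ((d -> b) -> (b -> d))  [subst: {-} | 1 pending]
  -> decompose arrow: push (Bool -> b)~(d -> b), (Int -> d)~(b -> d)
step 2: unify (Bool -> b) ~ (d -> b)  [subst: {-} | 2 pending]
  -> decompose arrow: push Bool~d, b~b
step 3: unify Bool ~ d  [subst: {-} | 3 pending]
  bind d := Bool
step 4: unify b ~ b  [subst: {d:=Bool} | 2 pending]
  -> identical, skip
step 5: unify (Int -> Bool) ~ (b -> Bool)  [subst: {d:=Bool} | 1 pending]
  -> decompose arrow: push Int~b, Bool~Bool
step 6: unify Int ~ b  [subst: {d:=Bool} | 2 pending]
  bind b := Int
step 7: unify Bool ~ Bool  [subst: {d:=Bool, b:=Int} | 1 pending]
  -> identical, skip
step 8: unify (Bool -> (Int -> a)) ~ (List c -> List Int)  [subst: {d:=Bool, b:=Int} | 0 pending]
  -> decompose arrow: push Bool~List c, (Int -> a)~List Int
step 9: unify Bool ~ List c  [subst: {d:=Bool, b:=Int} | 1 pending]
  clash: Bool vs List c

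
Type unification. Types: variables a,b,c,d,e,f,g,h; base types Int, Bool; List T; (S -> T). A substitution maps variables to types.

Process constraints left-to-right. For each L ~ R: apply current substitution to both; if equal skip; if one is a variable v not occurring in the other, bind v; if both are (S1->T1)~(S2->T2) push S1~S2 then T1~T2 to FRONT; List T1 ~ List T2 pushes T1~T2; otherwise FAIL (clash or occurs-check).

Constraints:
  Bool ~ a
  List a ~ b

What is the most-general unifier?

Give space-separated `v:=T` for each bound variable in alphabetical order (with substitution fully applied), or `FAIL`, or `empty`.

Answer: a:=Bool b:=List Bool

Derivation:
step 1: unify Bool ~ a  [subst: {-} | 1 pending]
  bind a := Bool
step 2: unify List Bool ~ b  [subst: {a:=Bool} | 0 pending]
  bind b := List Bool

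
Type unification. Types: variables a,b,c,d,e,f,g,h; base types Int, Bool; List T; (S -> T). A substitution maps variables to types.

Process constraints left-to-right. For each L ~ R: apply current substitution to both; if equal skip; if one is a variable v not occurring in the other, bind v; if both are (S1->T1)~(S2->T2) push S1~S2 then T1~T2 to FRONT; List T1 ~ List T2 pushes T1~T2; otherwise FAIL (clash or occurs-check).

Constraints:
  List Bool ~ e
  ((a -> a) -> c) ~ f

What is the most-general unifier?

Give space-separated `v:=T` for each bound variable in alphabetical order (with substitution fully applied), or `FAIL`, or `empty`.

Answer: e:=List Bool f:=((a -> a) -> c)

Derivation:
step 1: unify List Bool ~ e  [subst: {-} | 1 pending]
  bind e := List Bool
step 2: unify ((a -> a) -> c) ~ f  [subst: {e:=List Bool} | 0 pending]
  bind f := ((a -> a) -> c)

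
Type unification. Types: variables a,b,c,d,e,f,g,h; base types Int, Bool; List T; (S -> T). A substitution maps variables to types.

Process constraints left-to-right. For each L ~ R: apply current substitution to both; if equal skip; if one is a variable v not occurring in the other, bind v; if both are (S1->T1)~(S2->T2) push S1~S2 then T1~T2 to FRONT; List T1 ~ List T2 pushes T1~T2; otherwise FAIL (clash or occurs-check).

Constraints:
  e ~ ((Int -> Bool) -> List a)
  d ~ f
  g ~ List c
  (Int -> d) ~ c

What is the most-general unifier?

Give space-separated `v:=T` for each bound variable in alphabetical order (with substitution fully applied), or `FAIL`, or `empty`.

Answer: c:=(Int -> f) d:=f e:=((Int -> Bool) -> List a) g:=List (Int -> f)

Derivation:
step 1: unify e ~ ((Int -> Bool) -> List a)  [subst: {-} | 3 pending]
  bind e := ((Int -> Bool) -> List a)
step 2: unify d ~ f  [subst: {e:=((Int -> Bool) -> List a)} | 2 pending]
  bind d := f
step 3: unify g ~ List c  [subst: {e:=((Int -> Bool) -> List a), d:=f} | 1 pending]
  bind g := List c
step 4: unify (Int -> f) ~ c  [subst: {e:=((Int -> Bool) -> List a), d:=f, g:=List c} | 0 pending]
  bind c := (Int -> f)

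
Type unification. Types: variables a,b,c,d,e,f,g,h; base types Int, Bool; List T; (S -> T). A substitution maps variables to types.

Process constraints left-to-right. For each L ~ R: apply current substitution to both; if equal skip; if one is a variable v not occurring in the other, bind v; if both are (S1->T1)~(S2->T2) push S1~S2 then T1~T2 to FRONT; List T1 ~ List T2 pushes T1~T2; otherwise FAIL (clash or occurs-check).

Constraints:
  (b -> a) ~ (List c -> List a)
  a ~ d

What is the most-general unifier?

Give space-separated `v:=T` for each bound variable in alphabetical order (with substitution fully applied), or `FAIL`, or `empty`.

Answer: FAIL

Derivation:
step 1: unify (b -> a) ~ (List c -> List a)  [subst: {-} | 1 pending]
  -> decompose arrow: push b~List c, a~List a
step 2: unify b ~ List c  [subst: {-} | 2 pending]
  bind b := List c
step 3: unify a ~ List a  [subst: {b:=List c} | 1 pending]
  occurs-check fail: a in List a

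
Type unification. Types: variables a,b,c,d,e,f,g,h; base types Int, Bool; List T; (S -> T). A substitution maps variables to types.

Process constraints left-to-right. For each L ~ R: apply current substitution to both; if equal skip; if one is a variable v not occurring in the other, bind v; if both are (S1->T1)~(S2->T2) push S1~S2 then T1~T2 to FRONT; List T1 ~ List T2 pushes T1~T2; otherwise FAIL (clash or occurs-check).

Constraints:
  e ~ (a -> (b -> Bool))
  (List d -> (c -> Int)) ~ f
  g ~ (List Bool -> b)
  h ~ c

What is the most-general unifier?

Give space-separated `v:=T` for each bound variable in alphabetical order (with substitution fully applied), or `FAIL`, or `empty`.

Answer: e:=(a -> (b -> Bool)) f:=(List d -> (c -> Int)) g:=(List Bool -> b) h:=c

Derivation:
step 1: unify e ~ (a -> (b -> Bool))  [subst: {-} | 3 pending]
  bind e := (a -> (b -> Bool))
step 2: unify (List d -> (c -> Int)) ~ f  [subst: {e:=(a -> (b -> Bool))} | 2 pending]
  bind f := (List d -> (c -> Int))
step 3: unify g ~ (List Bool -> b)  [subst: {e:=(a -> (b -> Bool)), f:=(List d -> (c -> Int))} | 1 pending]
  bind g := (List Bool -> b)
step 4: unify h ~ c  [subst: {e:=(a -> (b -> Bool)), f:=(List d -> (c -> Int)), g:=(List Bool -> b)} | 0 pending]
  bind h := c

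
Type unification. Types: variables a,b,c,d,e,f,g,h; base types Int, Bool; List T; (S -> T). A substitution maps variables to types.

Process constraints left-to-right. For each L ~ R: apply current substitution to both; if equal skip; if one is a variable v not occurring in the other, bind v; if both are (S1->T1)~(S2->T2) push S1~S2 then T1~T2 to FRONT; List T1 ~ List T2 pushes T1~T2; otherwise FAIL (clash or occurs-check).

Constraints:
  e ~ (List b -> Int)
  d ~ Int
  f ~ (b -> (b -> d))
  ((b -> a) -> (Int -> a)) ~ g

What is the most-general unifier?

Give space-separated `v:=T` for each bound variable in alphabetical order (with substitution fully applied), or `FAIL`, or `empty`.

Answer: d:=Int e:=(List b -> Int) f:=(b -> (b -> Int)) g:=((b -> a) -> (Int -> a))

Derivation:
step 1: unify e ~ (List b -> Int)  [subst: {-} | 3 pending]
  bind e := (List b -> Int)
step 2: unify d ~ Int  [subst: {e:=(List b -> Int)} | 2 pending]
  bind d := Int
step 3: unify f ~ (b -> (b -> Int))  [subst: {e:=(List b -> Int), d:=Int} | 1 pending]
  bind f := (b -> (b -> Int))
step 4: unify ((b -> a) -> (Int -> a)) ~ g  [subst: {e:=(List b -> Int), d:=Int, f:=(b -> (b -> Int))} | 0 pending]
  bind g := ((b -> a) -> (Int -> a))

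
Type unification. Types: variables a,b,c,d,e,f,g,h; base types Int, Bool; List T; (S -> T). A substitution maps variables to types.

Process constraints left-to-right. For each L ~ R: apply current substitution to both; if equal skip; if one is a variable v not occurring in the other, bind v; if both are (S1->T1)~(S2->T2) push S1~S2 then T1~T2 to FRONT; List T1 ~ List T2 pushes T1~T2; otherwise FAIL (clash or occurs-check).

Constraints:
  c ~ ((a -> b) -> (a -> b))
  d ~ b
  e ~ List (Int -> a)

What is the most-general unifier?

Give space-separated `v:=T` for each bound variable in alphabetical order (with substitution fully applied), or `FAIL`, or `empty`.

Answer: c:=((a -> b) -> (a -> b)) d:=b e:=List (Int -> a)

Derivation:
step 1: unify c ~ ((a -> b) -> (a -> b))  [subst: {-} | 2 pending]
  bind c := ((a -> b) -> (a -> b))
step 2: unify d ~ b  [subst: {c:=((a -> b) -> (a -> b))} | 1 pending]
  bind d := b
step 3: unify e ~ List (Int -> a)  [subst: {c:=((a -> b) -> (a -> b)), d:=b} | 0 pending]
  bind e := List (Int -> a)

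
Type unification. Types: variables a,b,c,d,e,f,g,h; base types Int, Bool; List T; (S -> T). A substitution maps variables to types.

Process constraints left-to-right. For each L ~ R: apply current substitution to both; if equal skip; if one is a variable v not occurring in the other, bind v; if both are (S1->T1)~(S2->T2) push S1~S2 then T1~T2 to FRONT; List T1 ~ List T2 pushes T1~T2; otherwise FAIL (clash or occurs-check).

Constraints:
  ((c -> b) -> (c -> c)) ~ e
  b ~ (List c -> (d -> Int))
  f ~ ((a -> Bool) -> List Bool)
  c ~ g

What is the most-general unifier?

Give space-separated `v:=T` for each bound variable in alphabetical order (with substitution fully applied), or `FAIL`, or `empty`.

Answer: b:=(List g -> (d -> Int)) c:=g e:=((g -> (List g -> (d -> Int))) -> (g -> g)) f:=((a -> Bool) -> List Bool)

Derivation:
step 1: unify ((c -> b) -> (c -> c)) ~ e  [subst: {-} | 3 pending]
  bind e := ((c -> b) -> (c -> c))
step 2: unify b ~ (List c -> (d -> Int))  [subst: {e:=((c -> b) -> (c -> c))} | 2 pending]
  bind b := (List c -> (d -> Int))
step 3: unify f ~ ((a -> Bool) -> List Bool)  [subst: {e:=((c -> b) -> (c -> c)), b:=(List c -> (d -> Int))} | 1 pending]
  bind f := ((a -> Bool) -> List Bool)
step 4: unify c ~ g  [subst: {e:=((c -> b) -> (c -> c)), b:=(List c -> (d -> Int)), f:=((a -> Bool) -> List Bool)} | 0 pending]
  bind c := g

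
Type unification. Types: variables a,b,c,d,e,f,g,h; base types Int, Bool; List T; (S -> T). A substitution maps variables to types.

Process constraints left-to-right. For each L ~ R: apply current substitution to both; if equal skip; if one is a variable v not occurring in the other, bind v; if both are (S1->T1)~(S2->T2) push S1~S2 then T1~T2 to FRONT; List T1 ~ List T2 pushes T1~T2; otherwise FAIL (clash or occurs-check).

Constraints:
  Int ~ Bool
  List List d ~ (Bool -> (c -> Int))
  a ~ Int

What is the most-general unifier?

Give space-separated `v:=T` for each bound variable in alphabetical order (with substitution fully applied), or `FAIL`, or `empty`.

step 1: unify Int ~ Bool  [subst: {-} | 2 pending]
  clash: Int vs Bool

Answer: FAIL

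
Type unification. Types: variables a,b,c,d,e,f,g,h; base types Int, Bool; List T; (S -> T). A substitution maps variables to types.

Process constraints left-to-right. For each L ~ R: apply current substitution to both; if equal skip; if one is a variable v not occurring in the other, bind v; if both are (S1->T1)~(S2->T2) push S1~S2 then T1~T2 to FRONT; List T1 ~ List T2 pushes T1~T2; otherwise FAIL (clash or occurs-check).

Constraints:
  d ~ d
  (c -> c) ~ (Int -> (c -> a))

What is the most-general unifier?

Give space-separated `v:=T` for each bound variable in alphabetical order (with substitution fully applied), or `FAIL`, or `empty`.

step 1: unify d ~ d  [subst: {-} | 1 pending]
  -> identical, skip
step 2: unify (c -> c) ~ (Int -> (c -> a))  [subst: {-} | 0 pending]
  -> decompose arrow: push c~Int, c~(c -> a)
step 3: unify c ~ Int  [subst: {-} | 1 pending]
  bind c := Int
step 4: unify Int ~ (Int -> a)  [subst: {c:=Int} | 0 pending]
  clash: Int vs (Int -> a)

Answer: FAIL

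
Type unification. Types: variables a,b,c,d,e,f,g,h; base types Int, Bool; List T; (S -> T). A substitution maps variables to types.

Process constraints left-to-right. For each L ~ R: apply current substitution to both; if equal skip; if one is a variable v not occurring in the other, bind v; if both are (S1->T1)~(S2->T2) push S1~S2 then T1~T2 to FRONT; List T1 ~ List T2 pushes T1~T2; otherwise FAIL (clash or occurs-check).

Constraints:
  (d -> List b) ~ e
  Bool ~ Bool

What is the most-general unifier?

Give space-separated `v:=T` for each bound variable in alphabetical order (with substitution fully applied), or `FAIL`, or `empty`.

Answer: e:=(d -> List b)

Derivation:
step 1: unify (d -> List b) ~ e  [subst: {-} | 1 pending]
  bind e := (d -> List b)
step 2: unify Bool ~ Bool  [subst: {e:=(d -> List b)} | 0 pending]
  -> identical, skip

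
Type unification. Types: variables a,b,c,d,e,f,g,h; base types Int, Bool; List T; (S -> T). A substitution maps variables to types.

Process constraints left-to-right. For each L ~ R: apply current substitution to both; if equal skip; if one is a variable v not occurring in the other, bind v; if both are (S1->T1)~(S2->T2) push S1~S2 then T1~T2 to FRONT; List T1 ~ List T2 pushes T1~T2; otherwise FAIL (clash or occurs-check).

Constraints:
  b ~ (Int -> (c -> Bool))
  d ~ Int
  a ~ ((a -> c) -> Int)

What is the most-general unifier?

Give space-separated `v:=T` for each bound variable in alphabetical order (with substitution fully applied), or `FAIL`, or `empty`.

step 1: unify b ~ (Int -> (c -> Bool))  [subst: {-} | 2 pending]
  bind b := (Int -> (c -> Bool))
step 2: unify d ~ Int  [subst: {b:=(Int -> (c -> Bool))} | 1 pending]
  bind d := Int
step 3: unify a ~ ((a -> c) -> Int)  [subst: {b:=(Int -> (c -> Bool)), d:=Int} | 0 pending]
  occurs-check fail: a in ((a -> c) -> Int)

Answer: FAIL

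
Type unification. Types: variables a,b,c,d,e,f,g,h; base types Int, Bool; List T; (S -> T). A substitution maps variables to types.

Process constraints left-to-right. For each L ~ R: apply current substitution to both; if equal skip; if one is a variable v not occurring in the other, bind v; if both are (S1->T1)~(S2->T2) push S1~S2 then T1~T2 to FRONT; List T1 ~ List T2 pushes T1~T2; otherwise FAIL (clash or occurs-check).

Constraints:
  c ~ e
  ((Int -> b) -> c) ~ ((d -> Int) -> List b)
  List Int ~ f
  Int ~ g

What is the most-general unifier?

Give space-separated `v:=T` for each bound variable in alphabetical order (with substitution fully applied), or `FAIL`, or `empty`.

step 1: unify c ~ e  [subst: {-} | 3 pending]
  bind c := e
step 2: unify ((Int -> b) -> e) ~ ((d -> Int) -> List b)  [subst: {c:=e} | 2 pending]
  -> decompose arrow: push (Int -> b)~(d -> Int), e~List b
step 3: unify (Int -> b) ~ (d -> Int)  [subst: {c:=e} | 3 pending]
  -> decompose arrow: push Int~d, b~Int
step 4: unify Int ~ d  [subst: {c:=e} | 4 pending]
  bind d := Int
step 5: unify b ~ Int  [subst: {c:=e, d:=Int} | 3 pending]
  bind b := Int
step 6: unify e ~ List Int  [subst: {c:=e, d:=Int, b:=Int} | 2 pending]
  bind e := List Int
step 7: unify List Int ~ f  [subst: {c:=e, d:=Int, b:=Int, e:=List Int} | 1 pending]
  bind f := List Int
step 8: unify Int ~ g  [subst: {c:=e, d:=Int, b:=Int, e:=List Int, f:=List Int} | 0 pending]
  bind g := Int

Answer: b:=Int c:=List Int d:=Int e:=List Int f:=List Int g:=Int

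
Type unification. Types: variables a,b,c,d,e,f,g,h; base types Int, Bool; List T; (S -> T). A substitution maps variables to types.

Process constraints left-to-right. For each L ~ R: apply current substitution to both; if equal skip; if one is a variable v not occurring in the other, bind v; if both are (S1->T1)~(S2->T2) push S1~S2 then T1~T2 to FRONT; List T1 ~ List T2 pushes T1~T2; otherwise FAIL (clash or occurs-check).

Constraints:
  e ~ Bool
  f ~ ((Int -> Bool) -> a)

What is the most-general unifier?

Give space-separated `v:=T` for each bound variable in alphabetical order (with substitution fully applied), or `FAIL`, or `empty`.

step 1: unify e ~ Bool  [subst: {-} | 1 pending]
  bind e := Bool
step 2: unify f ~ ((Int -> Bool) -> a)  [subst: {e:=Bool} | 0 pending]
  bind f := ((Int -> Bool) -> a)

Answer: e:=Bool f:=((Int -> Bool) -> a)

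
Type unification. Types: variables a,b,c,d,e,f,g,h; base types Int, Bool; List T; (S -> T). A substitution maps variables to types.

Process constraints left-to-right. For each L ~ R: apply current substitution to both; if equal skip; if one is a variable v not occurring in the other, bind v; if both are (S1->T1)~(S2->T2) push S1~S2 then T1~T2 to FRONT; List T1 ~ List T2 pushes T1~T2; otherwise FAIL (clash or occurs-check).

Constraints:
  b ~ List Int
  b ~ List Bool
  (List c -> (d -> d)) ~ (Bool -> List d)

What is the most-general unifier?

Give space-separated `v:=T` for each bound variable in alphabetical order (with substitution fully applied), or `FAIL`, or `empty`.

Answer: FAIL

Derivation:
step 1: unify b ~ List Int  [subst: {-} | 2 pending]
  bind b := List Int
step 2: unify List Int ~ List Bool  [subst: {b:=List Int} | 1 pending]
  -> decompose List: push Int~Bool
step 3: unify Int ~ Bool  [subst: {b:=List Int} | 1 pending]
  clash: Int vs Bool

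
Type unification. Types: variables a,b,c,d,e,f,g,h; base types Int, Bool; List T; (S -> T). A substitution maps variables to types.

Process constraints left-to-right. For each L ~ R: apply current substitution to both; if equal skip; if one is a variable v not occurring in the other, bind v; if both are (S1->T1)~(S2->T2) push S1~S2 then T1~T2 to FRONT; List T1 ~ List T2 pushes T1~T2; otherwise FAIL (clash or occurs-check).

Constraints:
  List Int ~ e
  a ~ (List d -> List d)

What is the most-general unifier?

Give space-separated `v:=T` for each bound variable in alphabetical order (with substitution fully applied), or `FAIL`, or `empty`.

Answer: a:=(List d -> List d) e:=List Int

Derivation:
step 1: unify List Int ~ e  [subst: {-} | 1 pending]
  bind e := List Int
step 2: unify a ~ (List d -> List d)  [subst: {e:=List Int} | 0 pending]
  bind a := (List d -> List d)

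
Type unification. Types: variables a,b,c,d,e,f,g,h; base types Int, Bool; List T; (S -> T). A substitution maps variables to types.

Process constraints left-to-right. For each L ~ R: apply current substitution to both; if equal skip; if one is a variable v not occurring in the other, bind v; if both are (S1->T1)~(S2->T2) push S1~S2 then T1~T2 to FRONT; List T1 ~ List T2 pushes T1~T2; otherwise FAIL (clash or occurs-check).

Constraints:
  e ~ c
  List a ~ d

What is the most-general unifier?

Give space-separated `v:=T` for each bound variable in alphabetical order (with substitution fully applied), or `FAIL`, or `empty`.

step 1: unify e ~ c  [subst: {-} | 1 pending]
  bind e := c
step 2: unify List a ~ d  [subst: {e:=c} | 0 pending]
  bind d := List a

Answer: d:=List a e:=c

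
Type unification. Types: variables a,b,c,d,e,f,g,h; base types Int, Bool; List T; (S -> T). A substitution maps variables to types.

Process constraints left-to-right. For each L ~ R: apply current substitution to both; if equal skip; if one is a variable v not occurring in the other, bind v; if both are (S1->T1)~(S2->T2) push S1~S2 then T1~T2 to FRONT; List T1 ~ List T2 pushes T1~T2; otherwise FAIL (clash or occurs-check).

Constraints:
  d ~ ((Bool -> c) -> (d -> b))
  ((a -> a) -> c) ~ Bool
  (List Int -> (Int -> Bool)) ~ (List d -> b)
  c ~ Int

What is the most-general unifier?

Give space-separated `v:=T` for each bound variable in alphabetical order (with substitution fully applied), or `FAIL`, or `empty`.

step 1: unify d ~ ((Bool -> c) -> (d -> b))  [subst: {-} | 3 pending]
  occurs-check fail: d in ((Bool -> c) -> (d -> b))

Answer: FAIL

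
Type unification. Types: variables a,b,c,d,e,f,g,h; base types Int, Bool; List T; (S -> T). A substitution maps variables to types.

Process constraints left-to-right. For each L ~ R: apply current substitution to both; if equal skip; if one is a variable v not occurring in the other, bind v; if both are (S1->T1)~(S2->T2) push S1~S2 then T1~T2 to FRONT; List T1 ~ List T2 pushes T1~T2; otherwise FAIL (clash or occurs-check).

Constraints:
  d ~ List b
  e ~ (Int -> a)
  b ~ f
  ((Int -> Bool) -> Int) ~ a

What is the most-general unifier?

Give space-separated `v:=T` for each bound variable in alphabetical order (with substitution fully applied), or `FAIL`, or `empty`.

step 1: unify d ~ List b  [subst: {-} | 3 pending]
  bind d := List b
step 2: unify e ~ (Int -> a)  [subst: {d:=List b} | 2 pending]
  bind e := (Int -> a)
step 3: unify b ~ f  [subst: {d:=List b, e:=(Int -> a)} | 1 pending]
  bind b := f
step 4: unify ((Int -> Bool) -> Int) ~ a  [subst: {d:=List b, e:=(Int -> a), b:=f} | 0 pending]
  bind a := ((Int -> Bool) -> Int)

Answer: a:=((Int -> Bool) -> Int) b:=f d:=List f e:=(Int -> ((Int -> Bool) -> Int))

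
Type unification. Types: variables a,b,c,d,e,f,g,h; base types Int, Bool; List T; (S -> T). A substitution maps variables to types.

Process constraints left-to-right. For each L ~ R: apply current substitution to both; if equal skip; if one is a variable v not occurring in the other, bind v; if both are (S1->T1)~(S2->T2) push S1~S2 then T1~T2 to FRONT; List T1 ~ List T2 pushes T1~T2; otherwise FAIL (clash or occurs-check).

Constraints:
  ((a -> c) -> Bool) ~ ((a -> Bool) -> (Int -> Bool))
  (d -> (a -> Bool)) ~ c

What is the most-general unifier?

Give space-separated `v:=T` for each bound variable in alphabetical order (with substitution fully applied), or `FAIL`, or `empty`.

Answer: FAIL

Derivation:
step 1: unify ((a -> c) -> Bool) ~ ((a -> Bool) -> (Int -> Bool))  [subst: {-} | 1 pending]
  -> decompose arrow: push (a -> c)~(a -> Bool), Bool~(Int -> Bool)
step 2: unify (a -> c) ~ (a -> Bool)  [subst: {-} | 2 pending]
  -> decompose arrow: push a~a, c~Bool
step 3: unify a ~ a  [subst: {-} | 3 pending]
  -> identical, skip
step 4: unify c ~ Bool  [subst: {-} | 2 pending]
  bind c := Bool
step 5: unify Bool ~ (Int -> Bool)  [subst: {c:=Bool} | 1 pending]
  clash: Bool vs (Int -> Bool)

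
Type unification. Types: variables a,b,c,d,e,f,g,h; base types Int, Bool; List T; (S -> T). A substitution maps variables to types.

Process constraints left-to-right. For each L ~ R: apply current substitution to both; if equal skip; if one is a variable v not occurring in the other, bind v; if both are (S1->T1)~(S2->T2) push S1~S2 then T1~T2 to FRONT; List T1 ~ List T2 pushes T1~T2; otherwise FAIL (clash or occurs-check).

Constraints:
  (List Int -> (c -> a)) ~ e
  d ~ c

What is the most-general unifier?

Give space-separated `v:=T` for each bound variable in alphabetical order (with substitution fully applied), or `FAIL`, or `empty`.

Answer: d:=c e:=(List Int -> (c -> a))

Derivation:
step 1: unify (List Int -> (c -> a)) ~ e  [subst: {-} | 1 pending]
  bind e := (List Int -> (c -> a))
step 2: unify d ~ c  [subst: {e:=(List Int -> (c -> a))} | 0 pending]
  bind d := c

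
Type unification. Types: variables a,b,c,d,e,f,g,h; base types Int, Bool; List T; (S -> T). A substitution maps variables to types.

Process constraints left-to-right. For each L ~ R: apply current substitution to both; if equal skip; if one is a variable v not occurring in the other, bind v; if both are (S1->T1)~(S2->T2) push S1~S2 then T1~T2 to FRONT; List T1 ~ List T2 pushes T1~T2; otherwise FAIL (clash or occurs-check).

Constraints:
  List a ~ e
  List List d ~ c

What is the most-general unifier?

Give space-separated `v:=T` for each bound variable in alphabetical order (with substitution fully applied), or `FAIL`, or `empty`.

step 1: unify List a ~ e  [subst: {-} | 1 pending]
  bind e := List a
step 2: unify List List d ~ c  [subst: {e:=List a} | 0 pending]
  bind c := List List d

Answer: c:=List List d e:=List a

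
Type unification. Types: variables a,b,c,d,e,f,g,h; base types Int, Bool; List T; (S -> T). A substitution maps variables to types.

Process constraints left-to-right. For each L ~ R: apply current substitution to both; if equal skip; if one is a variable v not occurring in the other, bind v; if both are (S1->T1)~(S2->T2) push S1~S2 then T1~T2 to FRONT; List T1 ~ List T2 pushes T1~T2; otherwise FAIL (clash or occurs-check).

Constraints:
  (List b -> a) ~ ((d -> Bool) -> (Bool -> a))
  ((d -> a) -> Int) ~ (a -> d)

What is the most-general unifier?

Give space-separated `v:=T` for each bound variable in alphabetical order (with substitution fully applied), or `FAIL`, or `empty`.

step 1: unify (List b -> a) ~ ((d -> Bool) -> (Bool -> a))  [subst: {-} | 1 pending]
  -> decompose arrow: push List b~(d -> Bool), a~(Bool -> a)
step 2: unify List b ~ (d -> Bool)  [subst: {-} | 2 pending]
  clash: List b vs (d -> Bool)

Answer: FAIL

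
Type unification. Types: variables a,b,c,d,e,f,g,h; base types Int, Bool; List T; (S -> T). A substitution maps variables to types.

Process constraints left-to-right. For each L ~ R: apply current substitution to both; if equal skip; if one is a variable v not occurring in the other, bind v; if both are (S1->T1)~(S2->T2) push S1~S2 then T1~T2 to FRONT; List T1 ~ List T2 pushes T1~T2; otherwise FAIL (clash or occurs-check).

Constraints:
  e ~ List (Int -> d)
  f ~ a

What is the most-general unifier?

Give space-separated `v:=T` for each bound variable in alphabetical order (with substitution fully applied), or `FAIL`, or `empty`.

step 1: unify e ~ List (Int -> d)  [subst: {-} | 1 pending]
  bind e := List (Int -> d)
step 2: unify f ~ a  [subst: {e:=List (Int -> d)} | 0 pending]
  bind f := a

Answer: e:=List (Int -> d) f:=a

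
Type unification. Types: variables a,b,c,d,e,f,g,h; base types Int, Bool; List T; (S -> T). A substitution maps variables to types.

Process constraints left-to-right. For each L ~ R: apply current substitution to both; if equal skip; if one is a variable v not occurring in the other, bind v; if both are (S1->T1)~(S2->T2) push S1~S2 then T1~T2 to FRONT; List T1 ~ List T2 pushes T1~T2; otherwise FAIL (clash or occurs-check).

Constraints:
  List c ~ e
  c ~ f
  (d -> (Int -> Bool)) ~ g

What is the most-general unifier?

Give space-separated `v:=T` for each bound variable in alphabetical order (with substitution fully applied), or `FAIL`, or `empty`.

step 1: unify List c ~ e  [subst: {-} | 2 pending]
  bind e := List c
step 2: unify c ~ f  [subst: {e:=List c} | 1 pending]
  bind c := f
step 3: unify (d -> (Int -> Bool)) ~ g  [subst: {e:=List c, c:=f} | 0 pending]
  bind g := (d -> (Int -> Bool))

Answer: c:=f e:=List f g:=(d -> (Int -> Bool))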